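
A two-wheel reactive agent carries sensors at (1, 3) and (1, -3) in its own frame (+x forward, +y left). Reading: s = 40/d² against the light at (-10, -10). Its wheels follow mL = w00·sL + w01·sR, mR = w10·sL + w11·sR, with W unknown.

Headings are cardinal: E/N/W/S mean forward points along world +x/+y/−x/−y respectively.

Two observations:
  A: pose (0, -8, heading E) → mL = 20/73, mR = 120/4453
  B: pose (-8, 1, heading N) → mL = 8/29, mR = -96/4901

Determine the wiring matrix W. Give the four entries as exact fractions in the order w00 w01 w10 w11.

obs A: pose=(0,-8,E) → sL=20/73, sR=20/61, mL=20/73, mR=120/4453
obs B: pose=(-8,1,N) → sL=8/29, sR=40/169, mL=8/29, mR=-96/4901
sensor matrix S = [[20/73, 20/61], [8/29, 40/169]]; det S = -558720/21824153
solve [mL_A; mL_B] = S·[w00; w01] and [mR_A; mR_B] = S·[w10; w11]:
  w00 = 1, w01 = 0, w10 = -1/2, w11 = 1/2

1 0 -1/2 1/2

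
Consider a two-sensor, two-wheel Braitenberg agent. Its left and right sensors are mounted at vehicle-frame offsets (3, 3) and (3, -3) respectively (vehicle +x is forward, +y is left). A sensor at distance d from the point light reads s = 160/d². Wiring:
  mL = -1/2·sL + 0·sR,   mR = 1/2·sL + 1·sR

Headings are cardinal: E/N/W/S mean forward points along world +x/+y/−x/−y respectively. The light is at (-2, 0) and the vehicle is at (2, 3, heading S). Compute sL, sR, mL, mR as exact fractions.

160/49 160 -80/49 7920/49

left sensor world pos  = (5, 0); dL² = 49
right sensor world pos = (-1, 0); dR² = 1
sL = 160/49 = 160/49
sR = 160/1 = 160
mL = -1/2·sL + 0·sR = -80/49
mR = 1/2·sL + 1·sR = 7920/49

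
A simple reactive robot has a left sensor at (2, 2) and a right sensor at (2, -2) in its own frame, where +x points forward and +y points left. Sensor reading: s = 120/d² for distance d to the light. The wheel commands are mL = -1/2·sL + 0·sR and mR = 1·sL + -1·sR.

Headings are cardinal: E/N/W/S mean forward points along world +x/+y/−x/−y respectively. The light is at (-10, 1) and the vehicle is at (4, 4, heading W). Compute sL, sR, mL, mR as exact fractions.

24/29 120/169 -12/29 576/4901

left sensor world pos  = (2, 2); dL² = 145
right sensor world pos = (2, 6); dR² = 169
sL = 120/145 = 24/29
sR = 120/169 = 120/169
mL = -1/2·sL + 0·sR = -12/29
mR = 1·sL + -1·sR = 576/4901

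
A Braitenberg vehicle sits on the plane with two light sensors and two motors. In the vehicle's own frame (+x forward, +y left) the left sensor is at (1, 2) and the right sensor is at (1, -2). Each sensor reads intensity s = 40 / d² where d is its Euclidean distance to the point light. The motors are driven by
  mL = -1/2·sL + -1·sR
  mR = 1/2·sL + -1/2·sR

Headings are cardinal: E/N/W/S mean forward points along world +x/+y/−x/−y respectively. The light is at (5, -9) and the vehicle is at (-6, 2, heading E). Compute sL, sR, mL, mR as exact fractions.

left sensor world pos  = (-5, 4); dL² = 269
right sensor world pos = (-5, 0); dR² = 181
sL = 40/269 = 40/269
sR = 40/181 = 40/181
mL = -1/2·sL + -1·sR = -14380/48689
mR = 1/2·sL + -1/2·sR = -1760/48689

40/269 40/181 -14380/48689 -1760/48689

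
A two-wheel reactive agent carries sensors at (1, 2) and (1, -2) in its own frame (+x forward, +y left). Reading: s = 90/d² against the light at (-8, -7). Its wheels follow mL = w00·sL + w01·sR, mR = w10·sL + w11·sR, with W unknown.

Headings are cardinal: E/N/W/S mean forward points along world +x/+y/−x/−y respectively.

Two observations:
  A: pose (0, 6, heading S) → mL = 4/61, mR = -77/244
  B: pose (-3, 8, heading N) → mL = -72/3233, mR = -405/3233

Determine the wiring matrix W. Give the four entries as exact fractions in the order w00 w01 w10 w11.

-1/2 1/2 1/2 -1

obs A: pose=(0,6,S) → sL=45/122, sR=1/2, mL=4/61, mR=-77/244
obs B: pose=(-3,8,N) → sL=18/53, sR=18/61, mL=-72/3233, mR=-405/3233
sensor matrix S = [[45/122, 1/2], [18/53, 18/61]]; det S = -12024/197213
solve [mL_A; mL_B] = S·[w00; w01] and [mR_A; mR_B] = S·[w10; w11]:
  w00 = -1/2, w01 = 1/2, w10 = 1/2, w11 = -1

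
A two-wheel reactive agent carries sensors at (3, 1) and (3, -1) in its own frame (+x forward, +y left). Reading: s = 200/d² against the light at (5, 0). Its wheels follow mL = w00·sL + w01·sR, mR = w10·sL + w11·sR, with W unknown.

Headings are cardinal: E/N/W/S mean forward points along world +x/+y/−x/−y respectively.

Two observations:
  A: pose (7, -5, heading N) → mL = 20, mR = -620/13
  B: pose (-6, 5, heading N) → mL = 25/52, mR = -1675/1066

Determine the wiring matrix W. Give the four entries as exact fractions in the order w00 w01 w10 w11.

1/2 0 -1 -1/2

obs A: pose=(7,-5,N) → sL=40, sR=200/13, mL=20, mR=-620/13
obs B: pose=(-6,5,N) → sL=25/26, sR=50/41, mL=25/52, mR=-1675/1066
sensor matrix S = [[40, 200/13], [25/26, 50/41]]; det S = 235500/6929
solve [mL_A; mL_B] = S·[w00; w01] and [mR_A; mR_B] = S·[w10; w11]:
  w00 = 1/2, w01 = 0, w10 = -1, w11 = -1/2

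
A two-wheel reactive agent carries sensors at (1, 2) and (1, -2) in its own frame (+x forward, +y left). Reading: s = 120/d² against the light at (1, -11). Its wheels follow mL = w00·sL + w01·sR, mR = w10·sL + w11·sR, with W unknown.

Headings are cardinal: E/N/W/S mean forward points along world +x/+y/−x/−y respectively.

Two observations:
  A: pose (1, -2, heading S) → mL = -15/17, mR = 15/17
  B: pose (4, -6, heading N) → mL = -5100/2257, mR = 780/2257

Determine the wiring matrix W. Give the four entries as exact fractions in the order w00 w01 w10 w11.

obs A: pose=(1,-2,S) → sL=30/17, sR=30/17, mL=-15/17, mR=15/17
obs B: pose=(4,-6,N) → sL=120/37, sR=120/61, mL=-5100/2257, mR=780/2257
sensor matrix S = [[30/17, 30/17], [120/37, 120/61]]; det S = -86400/38369
solve [mL_A; mL_B] = S·[w00; w01] and [mR_A; mR_B] = S·[w10; w11]:
  w00 = -1, w01 = 1/2, w10 = -1/2, w11 = 1

-1 1/2 -1/2 1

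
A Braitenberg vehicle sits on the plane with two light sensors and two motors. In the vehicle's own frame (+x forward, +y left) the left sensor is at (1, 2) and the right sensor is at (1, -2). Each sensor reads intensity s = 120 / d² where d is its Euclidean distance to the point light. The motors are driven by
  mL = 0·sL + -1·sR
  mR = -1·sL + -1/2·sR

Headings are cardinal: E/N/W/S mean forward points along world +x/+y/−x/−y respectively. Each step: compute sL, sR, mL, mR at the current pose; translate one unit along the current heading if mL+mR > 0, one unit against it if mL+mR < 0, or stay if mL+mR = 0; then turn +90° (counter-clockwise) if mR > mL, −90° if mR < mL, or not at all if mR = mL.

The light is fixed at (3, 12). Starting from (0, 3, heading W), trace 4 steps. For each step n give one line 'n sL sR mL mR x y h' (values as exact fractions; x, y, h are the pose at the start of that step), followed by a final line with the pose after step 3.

0 120/137 24/13 -24/13 -3204/1781 0 3 W
1 6/5 30/29 -30/29 -249/145 1 3 S
2 120/109 8/3 -8/3 -796/327 1 4 W
3 60/41 4/3 -4/3 -262/123 2 4 S
final 2 5 W

n=0: pose=(0,3,W); sL=120/137, sR=24/13; mL=-24/13, mR=-3204/1781; mL+mR=-6492/1781 → advance -1; mR−mL=84/1781 → turn +1·90°
n=1: pose=(1,3,S); sL=6/5, sR=30/29; mL=-30/29, mR=-249/145; mL+mR=-399/145 → advance -1; mR−mL=-99/145 → turn -1·90°
n=2: pose=(1,4,W); sL=120/109, sR=8/3; mL=-8/3, mR=-796/327; mL+mR=-556/109 → advance -1; mR−mL=76/327 → turn +1·90°
n=3: pose=(2,4,S); sL=60/41, sR=4/3; mL=-4/3, mR=-262/123; mL+mR=-142/41 → advance -1; mR−mL=-98/123 → turn -1·90°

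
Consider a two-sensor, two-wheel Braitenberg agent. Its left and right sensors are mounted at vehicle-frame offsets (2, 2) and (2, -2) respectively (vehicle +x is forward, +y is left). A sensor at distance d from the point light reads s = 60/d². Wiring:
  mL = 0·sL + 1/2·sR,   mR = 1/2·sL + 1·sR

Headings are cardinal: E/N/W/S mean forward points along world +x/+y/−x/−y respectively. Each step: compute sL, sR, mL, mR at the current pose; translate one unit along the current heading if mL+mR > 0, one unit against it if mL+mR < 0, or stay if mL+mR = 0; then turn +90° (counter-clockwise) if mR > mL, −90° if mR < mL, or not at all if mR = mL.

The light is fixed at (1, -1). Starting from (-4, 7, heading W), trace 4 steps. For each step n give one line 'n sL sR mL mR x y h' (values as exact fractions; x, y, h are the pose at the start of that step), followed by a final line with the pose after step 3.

n=0: pose=(-4,7,W); sL=12/17, sR=60/149; mL=30/149, mR=1914/2533; mL+mR=2424/2533 → advance +1; mR−mL=1404/2533 → turn +1·90°
n=1: pose=(-5,7,S); sL=15/13, sR=3/5; mL=3/10, mR=153/130; mL+mR=96/65 → advance +1; mR−mL=57/65 → turn +1·90°
n=2: pose=(-5,6,E); sL=60/97, sR=60/41; mL=30/41, mR=7050/3977; mL+mR=9960/3977 → advance +1; mR−mL=4140/3977 → turn +1·90°
n=3: pose=(-4,6,N); sL=6/13, sR=2/3; mL=1/3, mR=35/39; mL+mR=16/13 → advance +1; mR−mL=22/39 → turn +1·90°

0 12/17 60/149 30/149 1914/2533 -4 7 W
1 15/13 3/5 3/10 153/130 -5 7 S
2 60/97 60/41 30/41 7050/3977 -5 6 E
3 6/13 2/3 1/3 35/39 -4 6 N
final -4 7 W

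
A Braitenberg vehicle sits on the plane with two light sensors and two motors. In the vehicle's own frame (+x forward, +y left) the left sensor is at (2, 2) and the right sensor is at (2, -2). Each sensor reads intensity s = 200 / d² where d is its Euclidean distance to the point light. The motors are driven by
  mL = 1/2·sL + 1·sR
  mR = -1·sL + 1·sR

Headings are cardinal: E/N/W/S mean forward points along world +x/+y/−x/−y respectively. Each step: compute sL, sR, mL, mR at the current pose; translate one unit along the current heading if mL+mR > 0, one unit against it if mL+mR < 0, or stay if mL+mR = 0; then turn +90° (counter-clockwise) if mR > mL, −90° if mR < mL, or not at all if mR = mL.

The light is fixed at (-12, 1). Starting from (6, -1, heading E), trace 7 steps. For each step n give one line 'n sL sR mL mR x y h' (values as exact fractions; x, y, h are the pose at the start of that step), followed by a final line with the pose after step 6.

n=0: pose=(6,-1,E); sL=1/2, sR=25/52; mL=19/26, mR=-1/52; mL+mR=37/52 → advance +1; mR−mL=-3/4 → turn -1·90°
n=1: pose=(7,-1,S); sL=200/457, sR=40/61; mL=24380/27877, mR=6080/27877; mL+mR=30460/27877 → advance +1; mR−mL=-300/457 → turn -1·90°
n=2: pose=(7,-2,W); sL=100/157, sR=20/29; mL=4590/4553, mR=240/4553; mL+mR=4830/4553 → advance +1; mR−mL=-150/157 → turn -1·90°
n=3: pose=(6,-2,N); sL=200/257, sR=200/401; mL=91500/103057, mR=-28800/103057; mL+mR=62700/103057 → advance +1; mR−mL=-300/257 → turn -1·90°
n=4: pose=(6,-1,E); sL=1/2, sR=25/52; mL=19/26, mR=-1/52; mL+mR=37/52 → advance +1; mR−mL=-3/4 → turn -1·90°
n=5: pose=(7,-1,S); sL=200/457, sR=40/61; mL=24380/27877, mR=6080/27877; mL+mR=30460/27877 → advance +1; mR−mL=-300/457 → turn -1·90°
n=6: pose=(7,-2,W); sL=100/157, sR=20/29; mL=4590/4553, mR=240/4553; mL+mR=4830/4553 → advance +1; mR−mL=-150/157 → turn -1·90°

0 1/2 25/52 19/26 -1/52 6 -1 E
1 200/457 40/61 24380/27877 6080/27877 7 -1 S
2 100/157 20/29 4590/4553 240/4553 7 -2 W
3 200/257 200/401 91500/103057 -28800/103057 6 -2 N
4 1/2 25/52 19/26 -1/52 6 -1 E
5 200/457 40/61 24380/27877 6080/27877 7 -1 S
6 100/157 20/29 4590/4553 240/4553 7 -2 W
final 6 -2 N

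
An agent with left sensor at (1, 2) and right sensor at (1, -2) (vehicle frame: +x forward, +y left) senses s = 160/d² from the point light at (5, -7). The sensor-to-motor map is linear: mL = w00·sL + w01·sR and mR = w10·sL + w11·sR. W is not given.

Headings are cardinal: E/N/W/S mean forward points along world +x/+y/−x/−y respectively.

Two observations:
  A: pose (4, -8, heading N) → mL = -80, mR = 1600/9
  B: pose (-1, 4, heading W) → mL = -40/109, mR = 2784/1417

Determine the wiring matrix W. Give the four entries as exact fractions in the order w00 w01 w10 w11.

obs A: pose=(4,-8,N) → sL=160/9, sR=160, mL=-80, mR=1600/9
obs B: pose=(-1,4,W) → sL=16/13, sR=80/109, mL=-40/109, mR=2784/1417
sensor matrix S = [[160/9, 160], [16/13, 80/109]]; det S = -2344960/12753
solve [mL_A; mL_B] = S·[w00; w01] and [mR_A; mR_B] = S·[w10; w11]:
  w00 = 0, w01 = -1/2, w10 = 1, w11 = 1

0 -1/2 1 1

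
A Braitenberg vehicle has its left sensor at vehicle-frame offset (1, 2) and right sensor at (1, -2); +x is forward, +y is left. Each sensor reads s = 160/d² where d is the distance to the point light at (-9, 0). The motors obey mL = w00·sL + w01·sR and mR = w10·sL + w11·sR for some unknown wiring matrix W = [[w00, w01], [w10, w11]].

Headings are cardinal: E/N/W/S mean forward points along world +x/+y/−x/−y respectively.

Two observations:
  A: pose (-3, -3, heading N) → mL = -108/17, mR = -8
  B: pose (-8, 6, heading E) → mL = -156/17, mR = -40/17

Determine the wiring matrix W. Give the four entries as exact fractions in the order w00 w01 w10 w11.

obs A: pose=(-3,-3,N) → sL=8, sR=40/17, mL=-108/17, mR=-8
obs B: pose=(-8,6,E) → sL=40/17, sR=8, mL=-156/17, mR=-40/17
sensor matrix S = [[8, 40/17], [40/17, 8]]; det S = 16896/289
solve [mL_A; mL_B] = S·[w00; w01] and [mR_A; mR_B] = S·[w10; w11]:
  w00 = -1/2, w01 = -1, w10 = -1, w11 = 0

-1/2 -1 -1 0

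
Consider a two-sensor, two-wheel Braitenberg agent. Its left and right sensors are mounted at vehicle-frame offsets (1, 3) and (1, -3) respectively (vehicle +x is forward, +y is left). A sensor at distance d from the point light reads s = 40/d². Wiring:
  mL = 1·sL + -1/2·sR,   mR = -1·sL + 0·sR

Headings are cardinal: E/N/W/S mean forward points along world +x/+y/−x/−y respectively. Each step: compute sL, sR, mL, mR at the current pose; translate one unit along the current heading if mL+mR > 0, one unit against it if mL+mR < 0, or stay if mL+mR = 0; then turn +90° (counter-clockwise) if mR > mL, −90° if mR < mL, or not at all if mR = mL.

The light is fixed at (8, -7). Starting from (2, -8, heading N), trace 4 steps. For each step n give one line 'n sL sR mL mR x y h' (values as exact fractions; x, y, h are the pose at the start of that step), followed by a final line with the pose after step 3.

0 40/81 40/9 -140/81 -40/81 2 -8 N
1 20/37 4/5 26/185 -20/37 2 -9 W
2 8/13 8 -44/13 -8/13 3 -9 N
3 5/9 10/9 0 -5/9 3 -10 W
final 4 -10 N

n=0: pose=(2,-8,N); sL=40/81, sR=40/9; mL=-140/81, mR=-40/81; mL+mR=-20/9 → advance -1; mR−mL=100/81 → turn +1·90°
n=1: pose=(2,-9,W); sL=20/37, sR=4/5; mL=26/185, mR=-20/37; mL+mR=-2/5 → advance -1; mR−mL=-126/185 → turn -1·90°
n=2: pose=(3,-9,N); sL=8/13, sR=8; mL=-44/13, mR=-8/13; mL+mR=-4 → advance -1; mR−mL=36/13 → turn +1·90°
n=3: pose=(3,-10,W); sL=5/9, sR=10/9; mL=0, mR=-5/9; mL+mR=-5/9 → advance -1; mR−mL=-5/9 → turn -1·90°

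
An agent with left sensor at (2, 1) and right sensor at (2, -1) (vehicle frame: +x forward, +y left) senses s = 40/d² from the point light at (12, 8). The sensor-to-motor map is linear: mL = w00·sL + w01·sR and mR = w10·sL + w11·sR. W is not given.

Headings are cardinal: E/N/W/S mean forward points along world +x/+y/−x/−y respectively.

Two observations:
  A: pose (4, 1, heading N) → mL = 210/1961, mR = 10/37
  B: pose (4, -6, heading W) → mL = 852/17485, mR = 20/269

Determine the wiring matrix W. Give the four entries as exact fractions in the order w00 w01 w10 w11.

obs A: pose=(4,1,N) → sL=20/53, sR=20/37, mL=210/1961, mR=10/37
obs B: pose=(4,-6,W) → sL=8/65, sR=40/269, mL=852/17485, mR=20/269
sensor matrix S = [[20/53, 20/37], [8/65, 40/269]]; det S = -71424/6857617
solve [mL_A; mL_B] = S·[w00; w01] and [mR_A; mR_B] = S·[w10; w11]:
  w00 = 1, w01 = -1/2, w10 = 0, w11 = 1/2

1 -1/2 0 1/2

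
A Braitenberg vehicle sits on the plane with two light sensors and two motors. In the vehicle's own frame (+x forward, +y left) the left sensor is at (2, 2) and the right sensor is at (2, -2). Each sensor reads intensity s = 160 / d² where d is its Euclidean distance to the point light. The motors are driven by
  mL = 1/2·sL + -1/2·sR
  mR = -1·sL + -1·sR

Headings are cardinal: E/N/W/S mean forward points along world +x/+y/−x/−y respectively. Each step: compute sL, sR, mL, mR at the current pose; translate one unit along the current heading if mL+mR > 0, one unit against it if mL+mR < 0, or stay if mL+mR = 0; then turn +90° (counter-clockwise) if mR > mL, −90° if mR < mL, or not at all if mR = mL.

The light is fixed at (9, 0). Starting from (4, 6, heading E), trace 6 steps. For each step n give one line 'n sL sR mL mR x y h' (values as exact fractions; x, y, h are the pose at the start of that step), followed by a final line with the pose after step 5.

n=0: pose=(4,6,E); sL=160/73, sR=32/5; mL=-768/365, mR=-3136/365; mL+mR=-3904/365 → advance -1; mR−mL=-2368/365 → turn -1·90°
n=1: pose=(3,6,S); sL=5, sR=2; mL=3/2, mR=-7; mL+mR=-11/2 → advance -1; mR−mL=-17/2 → turn -1·90°
n=2: pose=(3,7,W); sL=160/89, sR=32/29; mL=896/2581, mR=-7488/2581; mL+mR=-6592/2581 → advance -1; mR−mL=-8384/2581 → turn -1·90°
n=3: pose=(4,7,N); sL=16/13, sR=16/9; mL=-32/117, mR=-352/117; mL+mR=-128/39 → advance -1; mR−mL=-320/117 → turn -1·90°
n=4: pose=(4,6,E); sL=160/73, sR=32/5; mL=-768/365, mR=-3136/365; mL+mR=-3904/365 → advance -1; mR−mL=-2368/365 → turn -1·90°
n=5: pose=(3,6,S); sL=5, sR=2; mL=3/2, mR=-7; mL+mR=-11/2 → advance -1; mR−mL=-17/2 → turn -1·90°

0 160/73 32/5 -768/365 -3136/365 4 6 E
1 5 2 3/2 -7 3 6 S
2 160/89 32/29 896/2581 -7488/2581 3 7 W
3 16/13 16/9 -32/117 -352/117 4 7 N
4 160/73 32/5 -768/365 -3136/365 4 6 E
5 5 2 3/2 -7 3 6 S
final 3 7 W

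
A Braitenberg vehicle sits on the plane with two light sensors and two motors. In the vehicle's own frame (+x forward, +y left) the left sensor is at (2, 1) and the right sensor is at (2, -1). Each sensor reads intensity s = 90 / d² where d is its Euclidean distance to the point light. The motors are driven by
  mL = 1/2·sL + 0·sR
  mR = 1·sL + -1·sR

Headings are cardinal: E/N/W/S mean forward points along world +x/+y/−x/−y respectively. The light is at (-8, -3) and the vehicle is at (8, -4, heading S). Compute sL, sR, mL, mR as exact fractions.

45/149 5/13 45/298 -160/1937

left sensor world pos  = (9, -6); dL² = 298
right sensor world pos = (7, -6); dR² = 234
sL = 90/298 = 45/149
sR = 90/234 = 5/13
mL = 1/2·sL + 0·sR = 45/298
mR = 1·sL + -1·sR = -160/1937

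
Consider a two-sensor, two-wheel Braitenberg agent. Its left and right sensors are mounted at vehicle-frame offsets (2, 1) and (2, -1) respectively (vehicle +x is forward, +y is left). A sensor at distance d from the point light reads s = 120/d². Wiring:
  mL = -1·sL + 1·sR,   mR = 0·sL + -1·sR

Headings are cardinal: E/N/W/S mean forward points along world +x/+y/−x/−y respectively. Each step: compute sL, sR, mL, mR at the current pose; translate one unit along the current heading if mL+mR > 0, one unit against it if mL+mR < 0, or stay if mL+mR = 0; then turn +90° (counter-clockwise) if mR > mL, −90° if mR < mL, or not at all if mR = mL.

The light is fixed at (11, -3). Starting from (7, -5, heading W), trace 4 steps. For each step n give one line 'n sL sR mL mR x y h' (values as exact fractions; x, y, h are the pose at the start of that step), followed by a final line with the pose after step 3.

0 8/3 120/37 64/111 -120/37 7 -5 W
1 15/2 30 45/2 -30 8 -5 N
2 24 120/17 -288/17 -120/17 8 -6 E
3 60/13 12 96/13 -12 7 -6 N
final 7 -7 E

n=0: pose=(7,-5,W); sL=8/3, sR=120/37; mL=64/111, mR=-120/37; mL+mR=-8/3 → advance -1; mR−mL=-424/111 → turn -1·90°
n=1: pose=(8,-5,N); sL=15/2, sR=30; mL=45/2, mR=-30; mL+mR=-15/2 → advance -1; mR−mL=-105/2 → turn -1·90°
n=2: pose=(8,-6,E); sL=24, sR=120/17; mL=-288/17, mR=-120/17; mL+mR=-24 → advance -1; mR−mL=168/17 → turn +1·90°
n=3: pose=(7,-6,N); sL=60/13, sR=12; mL=96/13, mR=-12; mL+mR=-60/13 → advance -1; mR−mL=-252/13 → turn -1·90°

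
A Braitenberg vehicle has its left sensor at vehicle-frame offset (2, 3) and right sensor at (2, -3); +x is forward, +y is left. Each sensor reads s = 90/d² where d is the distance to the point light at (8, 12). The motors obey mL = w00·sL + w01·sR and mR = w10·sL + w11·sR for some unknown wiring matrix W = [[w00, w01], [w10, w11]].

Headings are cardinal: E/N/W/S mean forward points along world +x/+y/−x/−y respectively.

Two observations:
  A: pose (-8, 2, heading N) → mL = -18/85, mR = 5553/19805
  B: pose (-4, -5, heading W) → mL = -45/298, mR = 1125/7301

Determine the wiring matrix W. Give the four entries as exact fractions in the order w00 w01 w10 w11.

obs A: pose=(-8,2,N) → sL=18/85, sR=90/233, mL=-18/85, mR=5553/19805
obs B: pose=(-4,-5,W) → sL=45/298, sR=45/196, mL=-45/298, mR=1125/7301
sensor matrix S = [[18/85, 90/233], [45/298, 45/196]]; det S = -561573/57838522
solve [mL_A; mL_B] = S·[w00; w01] and [mR_A; mR_B] = S·[w10; w11]:
  w00 = -1, w01 = 0, w10 = -1/2, w11 = 1

-1 0 -1/2 1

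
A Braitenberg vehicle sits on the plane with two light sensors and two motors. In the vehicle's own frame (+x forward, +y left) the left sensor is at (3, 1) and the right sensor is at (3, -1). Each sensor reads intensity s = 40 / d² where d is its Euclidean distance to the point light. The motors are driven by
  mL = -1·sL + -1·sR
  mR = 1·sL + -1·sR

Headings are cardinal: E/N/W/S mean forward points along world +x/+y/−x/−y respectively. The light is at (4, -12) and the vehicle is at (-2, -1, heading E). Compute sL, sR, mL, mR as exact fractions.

left sensor world pos  = (1, 0); dL² = 153
right sensor world pos = (1, -2); dR² = 109
sL = 40/153 = 40/153
sR = 40/109 = 40/109
mL = -1·sL + -1·sR = -10480/16677
mR = 1·sL + -1·sR = -1760/16677

40/153 40/109 -10480/16677 -1760/16677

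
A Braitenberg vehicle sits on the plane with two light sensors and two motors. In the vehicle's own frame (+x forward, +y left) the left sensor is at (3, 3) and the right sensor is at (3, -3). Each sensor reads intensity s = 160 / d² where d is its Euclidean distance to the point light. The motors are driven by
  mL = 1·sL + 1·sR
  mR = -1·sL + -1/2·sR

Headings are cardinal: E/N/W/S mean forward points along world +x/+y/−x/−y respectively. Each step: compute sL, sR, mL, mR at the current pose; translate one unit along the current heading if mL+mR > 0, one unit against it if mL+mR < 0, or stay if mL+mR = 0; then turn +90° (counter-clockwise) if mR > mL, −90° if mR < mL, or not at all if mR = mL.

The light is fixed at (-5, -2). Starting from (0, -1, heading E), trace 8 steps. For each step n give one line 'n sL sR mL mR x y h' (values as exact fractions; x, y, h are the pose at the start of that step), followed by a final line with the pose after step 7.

n=0: pose=(0,-1,E); sL=2, sR=40/17; mL=74/17, mR=-54/17; mL+mR=20/17 → advance +1; mR−mL=-128/17 → turn -1·90°
n=1: pose=(1,-1,S); sL=32/17, sR=160/13; mL=3136/221, mR=-1776/221; mL+mR=80/13 → advance +1; mR−mL=-4912/221 → turn -1·90°
n=2: pose=(1,-2,W); sL=80/9, sR=80/9; mL=160/9, mR=-40/3; mL+mR=40/9 → advance +1; mR−mL=-280/9 → turn -1·90°
n=3: pose=(0,-2,N); sL=160/13, sR=160/73; mL=13760/949, mR=-12720/949; mL+mR=80/73 → advance +1; mR−mL=-26480/949 → turn -1·90°
n=4: pose=(0,-1,E); sL=2, sR=40/17; mL=74/17, mR=-54/17; mL+mR=20/17 → advance +1; mR−mL=-128/17 → turn -1·90°
n=5: pose=(1,-1,S); sL=32/17, sR=160/13; mL=3136/221, mR=-1776/221; mL+mR=80/13 → advance +1; mR−mL=-4912/221 → turn -1·90°
n=6: pose=(1,-2,W); sL=80/9, sR=80/9; mL=160/9, mR=-40/3; mL+mR=40/9 → advance +1; mR−mL=-280/9 → turn -1·90°
n=7: pose=(0,-2,N); sL=160/13, sR=160/73; mL=13760/949, mR=-12720/949; mL+mR=80/73 → advance +1; mR−mL=-26480/949 → turn -1·90°

0 2 40/17 74/17 -54/17 0 -1 E
1 32/17 160/13 3136/221 -1776/221 1 -1 S
2 80/9 80/9 160/9 -40/3 1 -2 W
3 160/13 160/73 13760/949 -12720/949 0 -2 N
4 2 40/17 74/17 -54/17 0 -1 E
5 32/17 160/13 3136/221 -1776/221 1 -1 S
6 80/9 80/9 160/9 -40/3 1 -2 W
7 160/13 160/73 13760/949 -12720/949 0 -2 N
final 0 -1 E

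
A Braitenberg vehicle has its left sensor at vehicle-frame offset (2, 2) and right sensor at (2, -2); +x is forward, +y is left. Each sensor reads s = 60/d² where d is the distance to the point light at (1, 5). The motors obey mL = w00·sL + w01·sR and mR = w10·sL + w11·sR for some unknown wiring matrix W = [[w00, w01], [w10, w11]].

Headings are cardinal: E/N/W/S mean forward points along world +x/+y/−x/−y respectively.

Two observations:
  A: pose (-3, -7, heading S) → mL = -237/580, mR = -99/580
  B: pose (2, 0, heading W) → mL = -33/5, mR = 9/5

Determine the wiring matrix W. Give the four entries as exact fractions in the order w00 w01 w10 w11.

-1/2 -1 -1 1/2

obs A: pose=(-3,-7,S) → sL=3/10, sR=15/58, mL=-237/580, mR=-99/580
obs B: pose=(2,0,W) → sL=6/5, sR=6, mL=-33/5, mR=9/5
sensor matrix S = [[3/10, 15/58], [6/5, 6]]; det S = 216/145
solve [mL_A; mL_B] = S·[w00; w01] and [mR_A; mR_B] = S·[w10; w11]:
  w00 = -1/2, w01 = -1, w10 = -1, w11 = 1/2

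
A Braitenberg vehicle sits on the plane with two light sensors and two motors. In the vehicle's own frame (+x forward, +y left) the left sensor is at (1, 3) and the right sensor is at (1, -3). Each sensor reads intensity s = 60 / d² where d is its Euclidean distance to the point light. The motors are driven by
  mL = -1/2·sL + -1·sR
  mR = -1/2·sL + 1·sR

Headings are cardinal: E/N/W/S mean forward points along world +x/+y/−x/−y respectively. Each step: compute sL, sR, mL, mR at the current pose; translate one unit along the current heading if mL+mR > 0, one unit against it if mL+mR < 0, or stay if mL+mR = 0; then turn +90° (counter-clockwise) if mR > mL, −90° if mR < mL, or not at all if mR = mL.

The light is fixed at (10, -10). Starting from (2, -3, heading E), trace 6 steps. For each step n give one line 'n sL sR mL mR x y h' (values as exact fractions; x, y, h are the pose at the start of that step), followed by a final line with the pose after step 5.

n=0: pose=(2,-3,E); sL=60/149, sR=12/13; mL=-2178/1937, mR=1398/1937; mL+mR=-60/149 → advance -1; mR−mL=24/13 → turn +1·90°
n=1: pose=(1,-3,N); sL=15/52, sR=3/5; mL=-387/520, mR=237/520; mL+mR=-15/52 → advance -1; mR−mL=6/5 → turn +1·90°
n=2: pose=(1,-4,W); sL=60/109, sR=60/181; mL=-11970/19729, mR=1110/19729; mL+mR=-60/109 → advance -1; mR−mL=120/181 → turn +1·90°
n=3: pose=(2,-4,S); sL=6/5, sR=30/73; mL=-369/365, mR=-69/365; mL+mR=-6/5 → advance -1; mR−mL=60/73 → turn +1·90°
n=4: pose=(2,-3,E); sL=60/149, sR=12/13; mL=-2178/1937, mR=1398/1937; mL+mR=-60/149 → advance -1; mR−mL=24/13 → turn +1·90°
n=5: pose=(1,-3,N); sL=15/52, sR=3/5; mL=-387/520, mR=237/520; mL+mR=-15/52 → advance -1; mR−mL=6/5 → turn +1·90°

0 60/149 12/13 -2178/1937 1398/1937 2 -3 E
1 15/52 3/5 -387/520 237/520 1 -3 N
2 60/109 60/181 -11970/19729 1110/19729 1 -4 W
3 6/5 30/73 -369/365 -69/365 2 -4 S
4 60/149 12/13 -2178/1937 1398/1937 2 -3 E
5 15/52 3/5 -387/520 237/520 1 -3 N
final 1 -4 W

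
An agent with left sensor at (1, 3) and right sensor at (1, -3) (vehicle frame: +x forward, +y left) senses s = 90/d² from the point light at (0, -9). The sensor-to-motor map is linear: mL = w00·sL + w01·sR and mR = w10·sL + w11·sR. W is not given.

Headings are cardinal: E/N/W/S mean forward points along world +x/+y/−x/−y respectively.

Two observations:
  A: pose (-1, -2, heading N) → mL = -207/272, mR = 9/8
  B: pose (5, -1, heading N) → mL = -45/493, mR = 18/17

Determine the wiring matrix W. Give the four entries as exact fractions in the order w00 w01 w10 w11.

1/2 -1 1 0

obs A: pose=(-1,-2,N) → sL=9/8, sR=45/34, mL=-207/272, mR=9/8
obs B: pose=(5,-1,N) → sL=18/17, sR=18/29, mL=-45/493, mR=18/17
sensor matrix S = [[9/8, 45/34], [18/17, 18/29]]; det S = -23571/33524
solve [mL_A; mL_B] = S·[w00; w01] and [mR_A; mR_B] = S·[w10; w11]:
  w00 = 1/2, w01 = -1, w10 = 1, w11 = 0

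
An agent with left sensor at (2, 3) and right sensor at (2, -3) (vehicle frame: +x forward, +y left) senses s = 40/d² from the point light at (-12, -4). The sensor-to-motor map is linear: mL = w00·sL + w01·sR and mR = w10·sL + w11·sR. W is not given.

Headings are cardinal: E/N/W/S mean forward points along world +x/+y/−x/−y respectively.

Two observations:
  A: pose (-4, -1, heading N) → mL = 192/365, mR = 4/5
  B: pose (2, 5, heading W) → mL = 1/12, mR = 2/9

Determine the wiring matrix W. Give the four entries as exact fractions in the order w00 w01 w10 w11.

1 -1 1 0

obs A: pose=(-4,-1,N) → sL=4/5, sR=20/73, mL=192/365, mR=4/5
obs B: pose=(2,5,W) → sL=2/9, sR=5/36, mL=1/12, mR=2/9
sensor matrix S = [[4/5, 20/73], [2/9, 5/36]]; det S = 11/219
solve [mL_A; mL_B] = S·[w00; w01] and [mR_A; mR_B] = S·[w10; w11]:
  w00 = 1, w01 = -1, w10 = 1, w11 = 0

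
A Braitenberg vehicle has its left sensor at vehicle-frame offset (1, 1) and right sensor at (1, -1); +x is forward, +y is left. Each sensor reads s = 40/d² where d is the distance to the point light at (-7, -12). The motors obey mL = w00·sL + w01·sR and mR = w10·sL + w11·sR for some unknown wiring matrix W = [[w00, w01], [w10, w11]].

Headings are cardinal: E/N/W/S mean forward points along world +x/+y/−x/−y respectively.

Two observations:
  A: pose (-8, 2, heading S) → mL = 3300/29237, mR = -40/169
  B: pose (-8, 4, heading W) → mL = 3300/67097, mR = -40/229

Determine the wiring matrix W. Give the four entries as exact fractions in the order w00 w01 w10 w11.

obs A: pose=(-8,2,S) → sL=40/169, sR=40/173, mL=3300/29237, mR=-40/169
obs B: pose=(-8,4,W) → sL=40/229, sR=40/293, mL=3300/67097, mR=-40/229
sensor matrix S = [[40/169, 40/173], [40/229, 40/293]]; det S = -15840000/1961714989
solve [mL_A; mL_B] = S·[w00; w01] and [mR_A; mR_B] = S·[w10; w11]:
  w00 = -1/2, w01 = 1, w10 = -1, w11 = 0

-1/2 1 -1 0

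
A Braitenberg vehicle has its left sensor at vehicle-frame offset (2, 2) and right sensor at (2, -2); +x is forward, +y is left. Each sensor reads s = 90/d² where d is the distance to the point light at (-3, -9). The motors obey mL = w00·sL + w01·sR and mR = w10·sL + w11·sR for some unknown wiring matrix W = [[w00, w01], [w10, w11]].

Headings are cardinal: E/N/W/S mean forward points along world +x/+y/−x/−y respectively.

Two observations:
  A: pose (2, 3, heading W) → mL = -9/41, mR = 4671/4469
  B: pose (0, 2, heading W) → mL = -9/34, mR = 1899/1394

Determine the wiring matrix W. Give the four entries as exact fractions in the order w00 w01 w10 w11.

0 -1/2 1 1/2

obs A: pose=(2,3,W) → sL=90/109, sR=18/41, mL=-9/41, mR=4671/4469
obs B: pose=(0,2,W) → sL=45/41, sR=9/17, mL=-9/34, mR=1899/1394
sensor matrix S = [[90/109, 18/41], [45/41, 9/17]]; det S = -139320/3114893
solve [mL_A; mL_B] = S·[w00; w01] and [mR_A; mR_B] = S·[w10; w11]:
  w00 = 0, w01 = -1/2, w10 = 1, w11 = 1/2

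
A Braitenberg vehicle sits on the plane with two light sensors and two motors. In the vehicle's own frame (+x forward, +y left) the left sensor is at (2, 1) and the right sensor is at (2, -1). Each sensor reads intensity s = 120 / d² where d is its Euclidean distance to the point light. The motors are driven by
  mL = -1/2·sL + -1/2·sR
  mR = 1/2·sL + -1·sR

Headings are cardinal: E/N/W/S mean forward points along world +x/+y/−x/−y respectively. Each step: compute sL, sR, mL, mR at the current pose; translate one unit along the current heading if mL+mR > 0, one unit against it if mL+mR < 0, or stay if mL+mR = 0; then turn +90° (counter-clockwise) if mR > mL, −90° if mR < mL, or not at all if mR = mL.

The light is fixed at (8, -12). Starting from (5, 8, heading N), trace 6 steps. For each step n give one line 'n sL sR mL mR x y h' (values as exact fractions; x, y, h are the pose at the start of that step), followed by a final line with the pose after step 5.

n=0: pose=(5,8,N); sL=6/25, sR=15/61; mL=-741/3050, mR=-192/1525; mL+mR=-45/122 → advance -1; mR−mL=357/3050 → turn +1·90°
n=1: pose=(5,7,W); sL=120/349, sR=24/85; mL=-9288/29665, mR=-3276/29665; mL+mR=-36/85 → advance -1; mR−mL=6012/29665 → turn +1·90°
n=2: pose=(6,7,S); sL=12/29, sR=60/149; mL=-1764/4321, mR=-846/4321; mL+mR=-90/149 → advance -1; mR−mL=918/4321 → turn +1·90°
n=3: pose=(6,8,E); sL=40/147, sR=120/361; mL=-16040/53067, mR=-10420/53067; mL+mR=-180/361 → advance -1; mR−mL=5620/53067 → turn +1·90°
n=4: pose=(5,8,N); sL=6/25, sR=15/61; mL=-741/3050, mR=-192/1525; mL+mR=-45/122 → advance -1; mR−mL=357/3050 → turn +1·90°
n=5: pose=(5,7,W); sL=120/349, sR=24/85; mL=-9288/29665, mR=-3276/29665; mL+mR=-36/85 → advance -1; mR−mL=6012/29665 → turn +1·90°

0 6/25 15/61 -741/3050 -192/1525 5 8 N
1 120/349 24/85 -9288/29665 -3276/29665 5 7 W
2 12/29 60/149 -1764/4321 -846/4321 6 7 S
3 40/147 120/361 -16040/53067 -10420/53067 6 8 E
4 6/25 15/61 -741/3050 -192/1525 5 8 N
5 120/349 24/85 -9288/29665 -3276/29665 5 7 W
final 6 7 S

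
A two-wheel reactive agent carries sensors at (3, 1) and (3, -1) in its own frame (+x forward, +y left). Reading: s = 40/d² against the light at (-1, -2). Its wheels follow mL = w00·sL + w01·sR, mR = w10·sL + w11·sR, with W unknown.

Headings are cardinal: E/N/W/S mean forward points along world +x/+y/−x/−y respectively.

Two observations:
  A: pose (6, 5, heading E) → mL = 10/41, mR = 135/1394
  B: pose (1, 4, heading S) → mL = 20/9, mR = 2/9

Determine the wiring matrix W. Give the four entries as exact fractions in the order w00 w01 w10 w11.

obs A: pose=(6,5,E) → sL=10/41, sR=5/17, mL=10/41, mR=135/1394
obs B: pose=(1,4,S) → sL=20/9, sR=4, mL=20/9, mR=2/9
sensor matrix S = [[10/41, 5/17], [20/9, 4]]; det S = 2020/6273
solve [mL_A; mL_B] = S·[w00; w01] and [mR_A; mR_B] = S·[w10; w11]:
  w00 = 1, w01 = 0, w10 = 1, w11 = -1/2

1 0 1 -1/2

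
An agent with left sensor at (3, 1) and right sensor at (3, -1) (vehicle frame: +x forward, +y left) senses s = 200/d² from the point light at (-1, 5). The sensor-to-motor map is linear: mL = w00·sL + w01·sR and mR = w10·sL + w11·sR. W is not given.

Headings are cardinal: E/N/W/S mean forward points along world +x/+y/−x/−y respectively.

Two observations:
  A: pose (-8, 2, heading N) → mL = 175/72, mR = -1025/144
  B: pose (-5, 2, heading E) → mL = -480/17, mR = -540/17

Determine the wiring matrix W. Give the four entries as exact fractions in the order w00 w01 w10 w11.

-1 1 -1/2 -1

obs A: pose=(-8,2,N) → sL=25/8, sR=50/9, mL=175/72, mR=-1025/144
obs B: pose=(-5,2,E) → sL=40, sR=200/17, mL=-480/17, mR=-540/17
sensor matrix S = [[25/8, 50/9], [40, 200/17]]; det S = -28375/153
solve [mL_A; mL_B] = S·[w00; w01] and [mR_A; mR_B] = S·[w10; w11]:
  w00 = -1, w01 = 1, w10 = -1/2, w11 = -1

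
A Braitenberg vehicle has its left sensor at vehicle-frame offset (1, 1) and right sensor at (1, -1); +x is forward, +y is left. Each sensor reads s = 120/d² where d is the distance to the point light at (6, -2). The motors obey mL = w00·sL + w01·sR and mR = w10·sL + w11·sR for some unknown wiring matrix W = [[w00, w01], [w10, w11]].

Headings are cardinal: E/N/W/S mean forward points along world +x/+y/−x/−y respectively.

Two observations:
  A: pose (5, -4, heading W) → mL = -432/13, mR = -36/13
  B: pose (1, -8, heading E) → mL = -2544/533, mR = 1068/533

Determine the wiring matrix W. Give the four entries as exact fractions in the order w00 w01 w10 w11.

-1 -1 1 -1/2

obs A: pose=(5,-4,W) → sL=120/13, sR=24, mL=-432/13, mR=-36/13
obs B: pose=(1,-8,E) → sL=120/41, sR=24/13, mL=-2544/533, mR=1068/533
sensor matrix S = [[120/13, 24], [120/41, 24/13]]; det S = -368640/6929
solve [mL_A; mL_B] = S·[w00; w01] and [mR_A; mR_B] = S·[w10; w11]:
  w00 = -1, w01 = -1, w10 = 1, w11 = -1/2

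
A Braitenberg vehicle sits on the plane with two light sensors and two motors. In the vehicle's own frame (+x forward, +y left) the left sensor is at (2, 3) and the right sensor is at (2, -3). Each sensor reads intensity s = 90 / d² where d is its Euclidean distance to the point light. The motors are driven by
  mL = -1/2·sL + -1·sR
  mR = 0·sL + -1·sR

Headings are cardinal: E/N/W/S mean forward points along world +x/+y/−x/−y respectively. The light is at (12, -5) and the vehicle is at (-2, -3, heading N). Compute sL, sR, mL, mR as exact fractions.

18/61 90/137 -6723/8357 -90/137

left sensor world pos  = (-5, -1); dL² = 305
right sensor world pos = (1, -1); dR² = 137
sL = 90/305 = 18/61
sR = 90/137 = 90/137
mL = -1/2·sL + -1·sR = -6723/8357
mR = 0·sL + -1·sR = -90/137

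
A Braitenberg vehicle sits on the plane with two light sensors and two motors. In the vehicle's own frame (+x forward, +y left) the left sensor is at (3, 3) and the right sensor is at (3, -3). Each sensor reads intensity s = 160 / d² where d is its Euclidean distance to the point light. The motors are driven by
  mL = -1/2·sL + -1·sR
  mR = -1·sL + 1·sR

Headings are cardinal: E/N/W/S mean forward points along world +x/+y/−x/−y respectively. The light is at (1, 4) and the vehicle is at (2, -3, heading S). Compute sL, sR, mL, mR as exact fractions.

left sensor world pos  = (5, -6); dL² = 116
right sensor world pos = (-1, -6); dR² = 104
sL = 160/116 = 40/29
sR = 160/104 = 20/13
mL = -1/2·sL + -1·sR = -840/377
mR = -1·sL + 1·sR = 60/377

40/29 20/13 -840/377 60/377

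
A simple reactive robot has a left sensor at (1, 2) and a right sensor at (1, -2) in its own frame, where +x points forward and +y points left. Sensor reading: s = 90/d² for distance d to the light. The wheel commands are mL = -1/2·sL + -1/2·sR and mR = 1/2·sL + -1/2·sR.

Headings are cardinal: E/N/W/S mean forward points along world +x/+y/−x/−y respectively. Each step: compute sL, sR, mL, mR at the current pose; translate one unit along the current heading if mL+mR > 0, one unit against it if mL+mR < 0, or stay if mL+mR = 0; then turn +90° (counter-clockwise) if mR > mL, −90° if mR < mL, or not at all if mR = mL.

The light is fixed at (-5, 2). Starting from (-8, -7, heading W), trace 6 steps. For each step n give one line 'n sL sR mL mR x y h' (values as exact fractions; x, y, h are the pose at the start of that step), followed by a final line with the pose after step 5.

n=0: pose=(-8,-7,W); sL=90/137, sR=18/13; mL=-1818/1781, mR=-648/1781; mL+mR=-18/13 → advance -1; mR−mL=90/137 → turn +1·90°
n=1: pose=(-7,-7,S); sL=9/10, sR=45/58; mL=-243/290, mR=9/145; mL+mR=-45/58 → advance -1; mR−mL=9/10 → turn +1·90°
n=2: pose=(-7,-6,E); sL=90/37, sR=90/101; mL=-6210/3737, mR=2880/3737; mL+mR=-90/101 → advance -1; mR−mL=90/37 → turn +1·90°
n=3: pose=(-8,-6,N); sL=45/37, sR=9/5; mL=-279/185, mR=-54/185; mL+mR=-9/5 → advance -1; mR−mL=45/37 → turn +1·90°
n=4: pose=(-8,-7,W); sL=90/137, sR=18/13; mL=-1818/1781, mR=-648/1781; mL+mR=-18/13 → advance -1; mR−mL=90/137 → turn +1·90°
n=5: pose=(-7,-7,S); sL=9/10, sR=45/58; mL=-243/290, mR=9/145; mL+mR=-45/58 → advance -1; mR−mL=9/10 → turn +1·90°

0 90/137 18/13 -1818/1781 -648/1781 -8 -7 W
1 9/10 45/58 -243/290 9/145 -7 -7 S
2 90/37 90/101 -6210/3737 2880/3737 -7 -6 E
3 45/37 9/5 -279/185 -54/185 -8 -6 N
4 90/137 18/13 -1818/1781 -648/1781 -8 -7 W
5 9/10 45/58 -243/290 9/145 -7 -7 S
final -7 -6 E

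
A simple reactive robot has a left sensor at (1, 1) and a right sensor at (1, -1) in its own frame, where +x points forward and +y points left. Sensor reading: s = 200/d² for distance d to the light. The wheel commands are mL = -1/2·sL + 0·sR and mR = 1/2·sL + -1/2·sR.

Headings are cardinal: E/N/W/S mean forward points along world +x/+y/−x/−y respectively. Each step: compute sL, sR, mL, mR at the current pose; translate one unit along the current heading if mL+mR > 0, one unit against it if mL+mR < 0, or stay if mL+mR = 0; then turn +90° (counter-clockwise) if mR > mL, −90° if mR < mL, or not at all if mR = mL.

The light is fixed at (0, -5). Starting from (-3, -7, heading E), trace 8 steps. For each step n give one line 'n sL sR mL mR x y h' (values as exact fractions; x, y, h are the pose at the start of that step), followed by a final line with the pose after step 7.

0 40 200/13 -20 160/13 -3 -7 E
1 100/13 20 -50/13 -80/13 -4 -7 N
2 200/13 8 -100/13 48/13 -4 -8 E
3 5 10 -5/2 -5/2 -5 -8 N
4 40/9 8 -20/9 -16/9 -5 -9 N
5 25/9 50/13 -25/18 -125/234 -5 -10 W
6 40/9 200/61 -20/9 320/549 -4 -10 S
7 100/9 100/17 -50/9 400/153 -4 -9 E
final -5 -9 N

n=0: pose=(-3,-7,E); sL=40, sR=200/13; mL=-20, mR=160/13; mL+mR=-100/13 → advance -1; mR−mL=420/13 → turn +1·90°
n=1: pose=(-4,-7,N); sL=100/13, sR=20; mL=-50/13, mR=-80/13; mL+mR=-10 → advance -1; mR−mL=-30/13 → turn -1·90°
n=2: pose=(-4,-8,E); sL=200/13, sR=8; mL=-100/13, mR=48/13; mL+mR=-4 → advance -1; mR−mL=148/13 → turn +1·90°
n=3: pose=(-5,-8,N); sL=5, sR=10; mL=-5/2, mR=-5/2; mL+mR=-5 → advance -1; mR−mL=0 → turn +0·90°
n=4: pose=(-5,-9,N); sL=40/9, sR=8; mL=-20/9, mR=-16/9; mL+mR=-4 → advance -1; mR−mL=4/9 → turn +1·90°
n=5: pose=(-5,-10,W); sL=25/9, sR=50/13; mL=-25/18, mR=-125/234; mL+mR=-25/13 → advance -1; mR−mL=100/117 → turn +1·90°
n=6: pose=(-4,-10,S); sL=40/9, sR=200/61; mL=-20/9, mR=320/549; mL+mR=-100/61 → advance -1; mR−mL=1540/549 → turn +1·90°
n=7: pose=(-4,-9,E); sL=100/9, sR=100/17; mL=-50/9, mR=400/153; mL+mR=-50/17 → advance -1; mR−mL=1250/153 → turn +1·90°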